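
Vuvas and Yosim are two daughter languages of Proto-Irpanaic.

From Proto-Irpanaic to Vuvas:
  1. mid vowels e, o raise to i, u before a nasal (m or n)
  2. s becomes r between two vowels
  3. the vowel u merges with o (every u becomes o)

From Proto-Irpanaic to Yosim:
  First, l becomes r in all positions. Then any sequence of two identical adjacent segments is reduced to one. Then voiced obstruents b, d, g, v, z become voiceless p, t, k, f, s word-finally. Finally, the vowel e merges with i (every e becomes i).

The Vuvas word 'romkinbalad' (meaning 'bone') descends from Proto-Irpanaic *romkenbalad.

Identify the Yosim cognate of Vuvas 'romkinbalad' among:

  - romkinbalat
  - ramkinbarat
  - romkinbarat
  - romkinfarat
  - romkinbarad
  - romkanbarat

romkinbarat

Yosim: *romkenbalad > romkenbarad > romkenbarat > romkinbarat  (by unconditioned shift, final devoicing, vowel merger)
Among the options, 'romkinbarat' alone shows every Yosim change applied in order.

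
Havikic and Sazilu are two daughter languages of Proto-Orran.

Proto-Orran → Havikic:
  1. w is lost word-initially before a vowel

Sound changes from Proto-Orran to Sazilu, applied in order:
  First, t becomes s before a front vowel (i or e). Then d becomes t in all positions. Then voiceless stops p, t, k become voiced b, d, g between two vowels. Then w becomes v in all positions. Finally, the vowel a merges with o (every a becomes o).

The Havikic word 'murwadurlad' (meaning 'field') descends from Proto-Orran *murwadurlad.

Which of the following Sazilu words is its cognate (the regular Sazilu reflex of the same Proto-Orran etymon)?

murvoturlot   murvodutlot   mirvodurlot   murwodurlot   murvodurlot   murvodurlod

murvodurlot

Sazilu: *murwadurlad
  murwadurlad (rule 1 does not apply)
  murwadurlad → murwaturlat   [unconditioned shift]
  murwaturlat → murwadurlat   [intervocalic voicing]
  murwadurlat → murvadurlat   [unconditioned shift]
  murvadurlat → murvodurlot   [vowel merger]
  giving Sazilu murvodurlot.
Among the options, 'murvodurlot' alone shows every Sazilu change applied in order.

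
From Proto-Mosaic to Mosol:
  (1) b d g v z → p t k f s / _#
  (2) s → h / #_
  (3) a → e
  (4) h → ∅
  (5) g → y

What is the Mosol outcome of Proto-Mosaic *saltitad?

Mosol: start from *saltitad.
  rule 1 (final devoicing): saltitad → saltitat
  rule 2 (debuccalisation): saltitat → haltitat
  rule 3 (vowel merger): haltitat → heltitet
  rule 4 (h-loss): heltitet → eltitet
  rule 5: no change — eltitet
  ⇒ Mosol eltitet

eltitet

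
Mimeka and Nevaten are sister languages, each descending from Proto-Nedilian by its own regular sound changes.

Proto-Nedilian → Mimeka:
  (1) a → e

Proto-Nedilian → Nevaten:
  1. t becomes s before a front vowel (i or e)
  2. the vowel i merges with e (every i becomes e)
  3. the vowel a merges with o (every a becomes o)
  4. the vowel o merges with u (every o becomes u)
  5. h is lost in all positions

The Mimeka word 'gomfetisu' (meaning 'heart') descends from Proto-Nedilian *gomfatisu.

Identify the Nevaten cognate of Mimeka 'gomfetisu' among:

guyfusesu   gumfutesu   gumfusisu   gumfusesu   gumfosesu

Nevaten: *gomfatisu
  gomfatisu → gomfasisu   [palatalisation]
  gomfasisu → gomfasesu   [vowel merger]
  gomfasesu → gomfosesu   [vowel merger]
  gomfosesu → gumfusesu   [vowel merger]
  gumfusesu (rule 5 does not apply)
  giving Nevaten gumfusesu.
Among the options, 'gumfusesu' alone shows every Nevaten change applied in order.

gumfusesu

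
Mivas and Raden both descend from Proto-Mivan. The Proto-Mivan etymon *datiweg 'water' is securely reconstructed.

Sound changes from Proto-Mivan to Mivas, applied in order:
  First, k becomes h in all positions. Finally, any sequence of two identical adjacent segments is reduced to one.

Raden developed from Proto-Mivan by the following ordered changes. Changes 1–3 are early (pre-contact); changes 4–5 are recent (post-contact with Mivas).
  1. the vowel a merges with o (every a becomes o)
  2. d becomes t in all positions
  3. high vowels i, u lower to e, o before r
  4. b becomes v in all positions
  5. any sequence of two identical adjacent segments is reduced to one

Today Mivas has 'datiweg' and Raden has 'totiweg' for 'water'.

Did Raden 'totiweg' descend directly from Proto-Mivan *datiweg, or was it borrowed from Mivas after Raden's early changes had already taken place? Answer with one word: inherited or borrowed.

If inherited, *datiweg would pass through all of Raden's changes:
Raden: *datiweg > dotiweg > totiweg  (by vowel merger, unconditioned shift)
If borrowed from Mivas 'datiweg' after the early changes, it would undergo only the recent ones:
  rule 4 (unconditioned shift): no change (datiweg)
  rule 5 (degemination): no change (datiweg)
  ⇒ as a loan: datiweg
Raden 'totiweg' matches the inherited outcome exactly, so it is an inherited cognate, not a loan.

inherited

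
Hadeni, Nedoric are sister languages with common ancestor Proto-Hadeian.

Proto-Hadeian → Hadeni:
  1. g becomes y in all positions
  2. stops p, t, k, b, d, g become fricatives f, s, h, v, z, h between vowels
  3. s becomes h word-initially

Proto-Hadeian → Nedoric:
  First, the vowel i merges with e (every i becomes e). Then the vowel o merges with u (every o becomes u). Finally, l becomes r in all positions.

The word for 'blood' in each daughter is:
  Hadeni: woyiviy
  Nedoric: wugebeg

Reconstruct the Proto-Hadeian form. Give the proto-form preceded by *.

Position 5: Hadeni has v, Nedoric has b. Nedoric preserves b here (none of its changes turn any other segment into b), so the proto-segment is *b.
Position 6: Hadeni has i, Nedoric has e. Hadeni preserves i here (none of its changes turn any other segment into i), so the proto-segment is *i.
Position 2: Hadeni has o, Nedoric has u. Hadeni preserves o here (none of its changes turn any other segment into o), so the proto-segment is *o.
This points to *wogibig. Verify forward in each daughter:
Hadeni: *wogibig
  wogibig → woyibiy   [unconditioned shift]
  woyibiy → woyiviy   [intervocalic lenition]
  woyiviy (rule 3 does not apply)
  giving Hadeni woyiviy.
Nedoric: *wogibig > wogebeg > wugebeg  (by vowel merger, vowel merger)
*wogibig is the unique common source.

*wogibig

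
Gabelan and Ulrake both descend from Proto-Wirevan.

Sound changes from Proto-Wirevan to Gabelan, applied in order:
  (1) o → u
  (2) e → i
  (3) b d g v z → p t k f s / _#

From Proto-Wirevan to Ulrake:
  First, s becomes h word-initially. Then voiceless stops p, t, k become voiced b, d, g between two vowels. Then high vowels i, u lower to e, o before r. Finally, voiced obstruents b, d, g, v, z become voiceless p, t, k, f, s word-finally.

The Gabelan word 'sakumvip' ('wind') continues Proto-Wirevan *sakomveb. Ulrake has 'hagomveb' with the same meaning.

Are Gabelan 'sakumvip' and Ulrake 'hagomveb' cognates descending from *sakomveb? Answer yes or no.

Derive the expected Ulrake reflex of *sakomveb:
Ulrake: *sakomveb
  sakomveb → hakomveb   [debuccalisation]
  hakomveb → hagomveb   [intervocalic voicing]
  hagomveb (rule 3 does not apply)
  hagomveb → hagomvep   [final devoicing]
  giving Ulrake hagomvep.
The regular Ulrake reflex would be 'hagomvep', but the attested form is 'hagomveb'. The correspondence is irregular, so they are not cognates (the Ulrake form has a different source).

no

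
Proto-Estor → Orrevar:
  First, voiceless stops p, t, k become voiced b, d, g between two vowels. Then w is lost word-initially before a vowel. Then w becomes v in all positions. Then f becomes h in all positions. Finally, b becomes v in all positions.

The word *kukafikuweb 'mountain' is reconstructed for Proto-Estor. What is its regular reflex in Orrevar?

Orrevar: *kukafikuweb > kugafiguweb > kugafiguveb > kugahiguveb > kugahiguvev  (by intervocalic voicing, unconditioned shift, unconditioned shift, unconditioned shift)

kugahiguvev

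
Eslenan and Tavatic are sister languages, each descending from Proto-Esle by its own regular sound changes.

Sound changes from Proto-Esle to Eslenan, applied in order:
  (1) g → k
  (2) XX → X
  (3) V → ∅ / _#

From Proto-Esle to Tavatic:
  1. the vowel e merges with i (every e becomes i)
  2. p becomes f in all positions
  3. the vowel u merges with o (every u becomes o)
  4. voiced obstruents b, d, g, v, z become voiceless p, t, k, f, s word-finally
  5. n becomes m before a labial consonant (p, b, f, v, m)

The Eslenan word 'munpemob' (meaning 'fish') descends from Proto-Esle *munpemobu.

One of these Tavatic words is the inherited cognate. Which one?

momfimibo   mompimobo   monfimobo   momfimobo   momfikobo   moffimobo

Tavatic: *munpemobu > munpimobu > munfimobu > monfimobo > momfimobo  (by vowel merger, unconditioned shift, vowel merger, nasal place assimilation)

momfimobo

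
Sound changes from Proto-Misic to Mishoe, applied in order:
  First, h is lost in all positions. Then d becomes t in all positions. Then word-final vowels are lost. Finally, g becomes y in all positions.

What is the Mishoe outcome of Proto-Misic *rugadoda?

Mishoe: start from *rugadoda.
  rule 1: no change — rugadoda
  rule 2 (unconditioned shift): rugadoda → rugatota
  rule 3 (apocope): rugatota → rugatot
  rule 4 (unconditioned shift): rugatot → ruyatot
  ⇒ Mishoe ruyatot

ruyatot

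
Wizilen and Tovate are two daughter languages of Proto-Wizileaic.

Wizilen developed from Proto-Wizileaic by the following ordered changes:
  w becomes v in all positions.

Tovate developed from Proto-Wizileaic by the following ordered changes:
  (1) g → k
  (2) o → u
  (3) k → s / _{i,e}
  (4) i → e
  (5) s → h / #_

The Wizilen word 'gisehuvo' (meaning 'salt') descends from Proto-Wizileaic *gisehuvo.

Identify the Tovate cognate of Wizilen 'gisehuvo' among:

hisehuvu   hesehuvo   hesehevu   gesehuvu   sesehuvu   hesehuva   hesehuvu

Tovate: *gisehuvo
  gisehuvo → kisehuvo   [unconditioned shift]
  kisehuvo → kisehuvu   [vowel merger]
  kisehuvu → sisehuvu   [palatalisation]
  sisehuvu → sesehuvu   [vowel merger]
  sesehuvu → hesehuvu   [debuccalisation]
  giving Tovate hesehuvu.
Only 'hesehuvu' matches the regular Tovate development of *gisehuvo.

hesehuvu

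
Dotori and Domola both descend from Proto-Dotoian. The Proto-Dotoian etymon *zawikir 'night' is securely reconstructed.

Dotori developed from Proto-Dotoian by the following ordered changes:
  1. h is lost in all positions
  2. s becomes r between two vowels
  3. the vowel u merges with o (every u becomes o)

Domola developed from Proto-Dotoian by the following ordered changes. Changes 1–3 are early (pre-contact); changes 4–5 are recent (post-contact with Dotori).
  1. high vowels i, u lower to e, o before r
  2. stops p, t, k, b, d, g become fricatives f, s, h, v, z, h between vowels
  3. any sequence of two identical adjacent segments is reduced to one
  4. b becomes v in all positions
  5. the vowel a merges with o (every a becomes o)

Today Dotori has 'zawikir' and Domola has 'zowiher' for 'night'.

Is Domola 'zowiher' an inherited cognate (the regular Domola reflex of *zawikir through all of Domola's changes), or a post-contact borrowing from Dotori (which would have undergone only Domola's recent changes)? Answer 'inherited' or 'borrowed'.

inherited

If inherited, *zawikir would pass through all of Domola's changes:
Domola: *zawikir > zawiker > zawiher > zowiher  (by pre-rhotic lowering, intervocalic lenition, vowel merger)
If borrowed from Dotori 'zawikir' after the early changes, it would undergo only the recent ones:
  rule 4 (unconditioned shift): no change (zawikir)
  rule 5 (vowel merger): zawikir → zowikir
  ⇒ as a loan: zowikir
Domola 'zowiher' matches the inherited outcome exactly, so it is an inherited cognate, not a loan.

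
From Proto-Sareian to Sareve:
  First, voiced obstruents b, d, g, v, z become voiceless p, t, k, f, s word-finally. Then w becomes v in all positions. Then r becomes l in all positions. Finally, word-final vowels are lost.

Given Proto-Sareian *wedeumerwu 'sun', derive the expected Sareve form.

vedeumelv

Sareve: *wedeumerwu
  wedeumerwu (rule 1 does not apply)
  wedeumerwu → vedeumervu   [unconditioned shift]
  vedeumervu → vedeumelvu   [unconditioned shift]
  vedeumelvu → vedeumelv   [apocope]
  giving Sareve vedeumelv.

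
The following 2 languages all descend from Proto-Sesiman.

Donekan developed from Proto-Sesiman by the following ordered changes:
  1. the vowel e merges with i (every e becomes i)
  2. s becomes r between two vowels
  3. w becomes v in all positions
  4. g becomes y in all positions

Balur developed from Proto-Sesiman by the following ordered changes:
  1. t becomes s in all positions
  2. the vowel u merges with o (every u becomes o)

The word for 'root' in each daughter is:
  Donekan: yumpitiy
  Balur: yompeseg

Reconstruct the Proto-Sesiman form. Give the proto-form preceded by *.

*yumpeteg

Position 2: Donekan has u, Balur has o. Donekan preserves u here (none of its changes turn any other segment into u), so the proto-segment is *u.
Position 6: Donekan has t, Balur has s. Donekan preserves t here (none of its changes turn any other segment into t), so the proto-segment is *t.
Verify the candidate proto-form against each daughter:
Donekan: *yumpeteg
  yumpeteg → yumpitig   [vowel merger]
  yumpitig (rule 2 does not apply)
  yumpitig (rule 3 does not apply)
  yumpitig → yumpitiy   [unconditioned shift]
  giving Donekan yumpitiy.
Balur: *yumpeteg > yumpeseg > yompeseg  (by unconditioned shift, vowel merger)
*yumpeteg is the unique common source.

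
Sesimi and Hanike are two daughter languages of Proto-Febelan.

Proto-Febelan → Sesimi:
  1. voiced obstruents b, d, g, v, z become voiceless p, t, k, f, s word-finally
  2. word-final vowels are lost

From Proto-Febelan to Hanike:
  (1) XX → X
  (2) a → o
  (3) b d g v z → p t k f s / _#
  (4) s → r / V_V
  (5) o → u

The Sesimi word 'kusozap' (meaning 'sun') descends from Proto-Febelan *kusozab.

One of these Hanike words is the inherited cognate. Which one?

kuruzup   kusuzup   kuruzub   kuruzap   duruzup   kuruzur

Hanike: *kusozab > kusozob > kusozop > kurozop > kuruzup  (by vowel merger, final devoicing, rhotacism, vowel merger)
Among the options, 'kuruzup' alone shows every Hanike change applied in order.

kuruzup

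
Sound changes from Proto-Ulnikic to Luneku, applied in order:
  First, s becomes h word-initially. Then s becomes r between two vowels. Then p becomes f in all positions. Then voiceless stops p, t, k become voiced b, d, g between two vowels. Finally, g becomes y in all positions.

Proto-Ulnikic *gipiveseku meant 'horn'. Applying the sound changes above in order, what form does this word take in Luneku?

Luneku: start from *gipiveseku.
  rule 1: no change — gipiveseku
  rule 2 (rhotacism): gipiveseku → gipivereku
  rule 3 (unconditioned shift): gipivereku → gifivereku
  rule 4 (intervocalic voicing): gifivereku → gifiveregu
  rule 5 (unconditioned shift): gifiveregu → yifivereyu
  ⇒ Luneku yifivereyu

yifivereyu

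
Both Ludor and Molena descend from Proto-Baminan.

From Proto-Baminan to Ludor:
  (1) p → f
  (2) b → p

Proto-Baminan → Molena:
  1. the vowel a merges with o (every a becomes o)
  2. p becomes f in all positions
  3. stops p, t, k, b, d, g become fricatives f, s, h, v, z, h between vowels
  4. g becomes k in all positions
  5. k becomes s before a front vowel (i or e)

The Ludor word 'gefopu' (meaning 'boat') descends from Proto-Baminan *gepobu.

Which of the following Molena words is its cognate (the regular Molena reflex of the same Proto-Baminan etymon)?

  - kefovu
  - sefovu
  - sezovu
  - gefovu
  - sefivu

Molena: *gepobu
  gepobu (rule 1 does not apply)
  gepobu → gefobu   [unconditioned shift]
  gefobu → gefovu   [intervocalic lenition]
  gefovu → kefovu   [unconditioned shift]
  kefovu → sefovu   [palatalisation]
  giving Molena sefovu.

sefovu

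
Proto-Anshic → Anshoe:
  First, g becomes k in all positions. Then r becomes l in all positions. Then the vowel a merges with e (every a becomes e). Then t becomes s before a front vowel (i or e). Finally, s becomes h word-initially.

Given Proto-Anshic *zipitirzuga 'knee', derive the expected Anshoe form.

zipisilzuke

Anshoe: *zipitirzuga
  zipitirzuga → zipitirzuka   [unconditioned shift]
  zipitirzuka → zipitilzuka   [unconditioned shift]
  zipitilzuka → zipitilzuke   [vowel merger]
  zipitilzuke → zipisilzuke   [palatalisation]
  zipisilzuke (rule 5 does not apply)
  giving Anshoe zipisilzuke.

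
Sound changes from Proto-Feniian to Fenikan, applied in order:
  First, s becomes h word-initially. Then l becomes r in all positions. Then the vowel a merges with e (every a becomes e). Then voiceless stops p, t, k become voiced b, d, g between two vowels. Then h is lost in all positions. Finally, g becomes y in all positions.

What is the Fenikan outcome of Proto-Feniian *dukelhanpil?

duyerenpir

Fenikan: start from *dukelhanpil.
  rule 1: no change — dukelhanpil
  rule 2 (unconditioned shift): dukelhanpil → dukerhanpir
  rule 3 (vowel merger): dukerhanpir → dukerhenpir
  rule 4 (intervocalic voicing): dukerhenpir → dugerhenpir
  rule 5 (h-loss): dugerhenpir → dugerenpir
  rule 6 (unconditioned shift): dugerenpir → duyerenpir
  ⇒ Fenikan duyerenpir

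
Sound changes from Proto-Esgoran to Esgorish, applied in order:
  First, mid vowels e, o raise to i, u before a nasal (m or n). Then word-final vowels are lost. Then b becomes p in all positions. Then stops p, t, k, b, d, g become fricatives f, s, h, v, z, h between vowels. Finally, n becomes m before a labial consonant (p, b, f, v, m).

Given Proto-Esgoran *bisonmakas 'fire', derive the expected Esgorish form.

pisummahas

Esgorish: start from *bisonmakas.
  rule 1 (pre-nasal raising): bisonmakas → bisunmakas
  rule 2: no change — bisunmakas
  rule 3 (unconditioned shift): bisunmakas → pisunmakas
  rule 4 (intervocalic lenition): pisunmakas → pisunmahas
  rule 5 (nasal place assimilation): pisunmahas → pisummahas
  ⇒ Esgorish pisummahas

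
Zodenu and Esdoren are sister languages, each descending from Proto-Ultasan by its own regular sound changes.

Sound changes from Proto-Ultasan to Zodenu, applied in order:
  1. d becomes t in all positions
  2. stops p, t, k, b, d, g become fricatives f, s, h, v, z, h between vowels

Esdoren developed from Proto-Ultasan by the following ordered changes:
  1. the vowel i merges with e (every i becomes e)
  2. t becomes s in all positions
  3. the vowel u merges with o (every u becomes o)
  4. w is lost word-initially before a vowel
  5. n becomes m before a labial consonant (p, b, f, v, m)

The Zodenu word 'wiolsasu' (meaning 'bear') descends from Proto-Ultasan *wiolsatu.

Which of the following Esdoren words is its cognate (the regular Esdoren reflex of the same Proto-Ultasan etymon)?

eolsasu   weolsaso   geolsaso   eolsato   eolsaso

eolsaso

Esdoren: start from *wiolsatu.
  rule 1 (vowel merger): wiolsatu → weolsatu
  rule 2 (unconditioned shift): weolsatu → weolsasu
  rule 3 (vowel merger): weolsasu → weolsaso
  rule 4 (glide loss): weolsaso → eolsaso
  rule 5: no change — eolsaso
  ⇒ Esdoren eolsaso
Only 'eolsaso' matches the regular Esdoren development of *wiolsatu.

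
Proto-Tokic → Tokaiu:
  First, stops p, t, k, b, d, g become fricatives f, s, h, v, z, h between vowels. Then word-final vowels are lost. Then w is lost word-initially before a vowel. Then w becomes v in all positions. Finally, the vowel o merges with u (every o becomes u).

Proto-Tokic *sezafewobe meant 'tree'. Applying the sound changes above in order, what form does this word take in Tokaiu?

Tokaiu: *sezafewobe
  sezafewobe → sezafewove   [intervocalic lenition]
  sezafewove → sezafewov   [apocope]
  sezafewov (rule 3 does not apply)
  sezafewov → sezafevov   [unconditioned shift]
  sezafevov → sezafevuv   [vowel merger]
  giving Tokaiu sezafevuv.

sezafevuv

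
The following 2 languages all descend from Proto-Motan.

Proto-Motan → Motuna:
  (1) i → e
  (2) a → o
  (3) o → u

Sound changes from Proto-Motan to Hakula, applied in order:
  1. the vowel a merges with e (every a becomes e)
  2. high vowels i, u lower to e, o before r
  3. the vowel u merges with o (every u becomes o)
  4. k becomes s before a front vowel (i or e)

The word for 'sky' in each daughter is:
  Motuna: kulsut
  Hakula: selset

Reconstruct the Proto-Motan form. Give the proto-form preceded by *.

*kalsat

Position 2: Motuna has u, Hakula has e. Taking the neighbouring segments as reconstructed: Motuna u could go back to *a or *o or *u; Hakula e could go back to *a or *e — the one source consistent with every daughter is *a.
Position 5: Motuna has u, Hakula has e. Taking the neighbouring segments as reconstructed: Motuna u could go back to *a or *o or *u; Hakula e could go back to *a or *e — the one source consistent with every daughter is *a.
Position 1: Motuna has k, Hakula has s. Motuna preserves k here (none of its changes turn any other segment into k), so the proto-segment is *k.
Continuing position by position gives *kalsat; check it forward:
Motuna: *kalsat > kolsot > kulsut  (by vowel merger, vowel merger)
Hakula: start from *kalsat.
  rule 1 (vowel merger): kalsat → kelset
  rule 2: no change — kelset
  rule 3: no change — kelset
  rule 4 (palatalisation): kelset → selset
  ⇒ Hakula selset
No other proto-form is consistent with every reflex, so the reconstruction is *kalsat.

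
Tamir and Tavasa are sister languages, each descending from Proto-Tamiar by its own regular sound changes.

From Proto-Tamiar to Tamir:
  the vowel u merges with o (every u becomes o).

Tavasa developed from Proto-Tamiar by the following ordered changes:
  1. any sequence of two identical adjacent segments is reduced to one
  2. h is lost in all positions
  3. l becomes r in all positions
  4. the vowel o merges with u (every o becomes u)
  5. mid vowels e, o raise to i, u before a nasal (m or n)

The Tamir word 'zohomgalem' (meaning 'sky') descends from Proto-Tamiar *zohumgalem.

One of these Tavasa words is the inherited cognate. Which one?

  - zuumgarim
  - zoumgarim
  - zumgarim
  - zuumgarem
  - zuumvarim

Tavasa: *zohumgalem
  zohumgalem (rule 1 does not apply)
  zohumgalem → zoumgalem   [h-loss]
  zoumgalem → zoumgarem   [unconditioned shift]
  zoumgarem → zuumgarem   [vowel merger]
  zuumgarem → zuumgarim   [pre-nasal raising]
  giving Tavasa zuumgarim.
Only 'zuumgarim' matches the regular Tavasa development of *zohumgalem.

zuumgarim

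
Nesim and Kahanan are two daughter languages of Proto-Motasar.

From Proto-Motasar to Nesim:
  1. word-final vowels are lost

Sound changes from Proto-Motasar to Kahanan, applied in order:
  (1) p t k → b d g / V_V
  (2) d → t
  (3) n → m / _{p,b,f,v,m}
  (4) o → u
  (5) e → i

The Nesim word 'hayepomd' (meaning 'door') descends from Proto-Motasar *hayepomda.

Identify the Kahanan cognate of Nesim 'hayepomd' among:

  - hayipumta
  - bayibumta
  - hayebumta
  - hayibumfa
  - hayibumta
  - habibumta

hayibumta

Kahanan: *hayepomda > hayebomda > hayebomta > hayebumta > hayibumta  (by intervocalic voicing, unconditioned shift, vowel merger, vowel merger)
Among the options, 'hayibumta' alone shows every Kahanan change applied in order.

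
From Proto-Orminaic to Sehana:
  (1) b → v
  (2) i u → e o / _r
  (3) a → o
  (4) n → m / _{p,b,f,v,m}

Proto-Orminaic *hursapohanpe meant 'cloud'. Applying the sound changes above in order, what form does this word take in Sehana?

horsopohompe

Sehana: *hursapohanpe > horsapohanpe > horsopohonpe > horsopohompe  (by pre-rhotic lowering, vowel merger, nasal place assimilation)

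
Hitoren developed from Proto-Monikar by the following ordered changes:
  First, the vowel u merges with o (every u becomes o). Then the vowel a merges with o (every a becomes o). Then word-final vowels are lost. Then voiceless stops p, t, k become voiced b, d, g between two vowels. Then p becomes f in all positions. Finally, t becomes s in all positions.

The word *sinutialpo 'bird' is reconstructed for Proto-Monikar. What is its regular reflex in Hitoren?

sinodiolf

Hitoren: *sinutialpo
  sinutialpo → sinotialpo   [vowel merger]
  sinotialpo → sinotiolpo   [vowel merger]
  sinotiolpo → sinotiolp   [apocope]
  sinotiolp → sinodiolp   [intervocalic voicing]
  sinodiolp → sinodiolf   [unconditioned shift]
  sinodiolf (rule 6 does not apply)
  giving Hitoren sinodiolf.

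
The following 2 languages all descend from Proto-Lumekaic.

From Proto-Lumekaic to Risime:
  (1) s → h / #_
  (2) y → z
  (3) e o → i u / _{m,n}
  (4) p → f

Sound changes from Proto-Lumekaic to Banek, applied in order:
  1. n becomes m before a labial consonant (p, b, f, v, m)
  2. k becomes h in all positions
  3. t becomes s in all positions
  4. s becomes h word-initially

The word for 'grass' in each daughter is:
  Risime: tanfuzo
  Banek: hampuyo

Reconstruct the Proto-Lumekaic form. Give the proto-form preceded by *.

Position 6: Risime has z, Banek has y. Banek preserves y here (none of its changes turn any other segment into y), so the proto-segment is *y.
Position 1: Risime has t, Banek has h. Risime preserves t here (none of its changes turn any other segment into t), so the proto-segment is *t.
Position 3: Risime has n, Banek has m. Risime preserves n here (none of its changes turn any other segment into n), so the proto-segment is *n.
Verify the candidate proto-form against each daughter:
Risime: *tanpuyo > tanpuzo > tanfuzo  (by unconditioned shift, unconditioned shift)
Banek: *tanpuyo
  tanpuyo → tampuyo   [nasal place assimilation]
  tampuyo (rule 2 does not apply)
  tampuyo → sampuyo   [unconditioned shift]
  sampuyo → hampuyo   [debuccalisation]
  giving Banek hampuyo.
Only *tanpuyo yields all of Risime tanfuzo, Banek hampuyo.

*tanpuyo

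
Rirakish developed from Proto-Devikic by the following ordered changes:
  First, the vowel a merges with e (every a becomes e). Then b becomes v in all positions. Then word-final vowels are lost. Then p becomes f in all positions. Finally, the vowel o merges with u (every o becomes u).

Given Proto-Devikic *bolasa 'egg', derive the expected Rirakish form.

Rirakish: start from *bolasa.
  rule 1 (vowel merger): bolasa → bolese
  rule 2 (unconditioned shift): bolese → volese
  rule 3 (apocope): volese → voles
  rule 4: no change — voles
  rule 5 (vowel merger): voles → vules
  ⇒ Rirakish vules

vules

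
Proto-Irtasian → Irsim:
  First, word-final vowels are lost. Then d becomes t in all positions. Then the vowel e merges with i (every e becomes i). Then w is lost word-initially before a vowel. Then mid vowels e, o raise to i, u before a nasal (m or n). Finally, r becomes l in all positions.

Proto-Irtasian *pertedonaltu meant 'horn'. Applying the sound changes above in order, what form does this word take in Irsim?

piltitunalt

Irsim: *pertedonaltu
  pertedonaltu → pertedonalt   [apocope]
  pertedonalt → pertetonalt   [unconditioned shift]
  pertetonalt → pirtitonalt   [vowel merger]
  pirtitonalt (rule 4 does not apply)
  pirtitonalt → pirtitunalt   [pre-nasal raising]
  pirtitunalt → piltitunalt   [unconditioned shift]
  giving Irsim piltitunalt.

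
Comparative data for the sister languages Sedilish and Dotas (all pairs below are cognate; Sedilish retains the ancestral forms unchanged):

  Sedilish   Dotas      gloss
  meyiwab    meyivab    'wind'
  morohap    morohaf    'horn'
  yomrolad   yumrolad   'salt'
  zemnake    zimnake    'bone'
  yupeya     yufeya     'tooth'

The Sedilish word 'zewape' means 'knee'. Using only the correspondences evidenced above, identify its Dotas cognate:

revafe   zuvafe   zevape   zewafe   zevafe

zevafe

meyiwab ~ meyivab — Sedilish w corresponds to Dotas v between vowels (before a back vowel).
yupeya ~ yufeya — Sedilish p corresponds to Dotas f between vowels (before a front vowel).
Applying these to Sedilish 'zewape':
  zewape → zevape   (w→v between vowels (before a back vowel))
  zevape → zevafe   (p→f between vowels (before a front vowel))
So the Dotas cognate is 'zevafe'.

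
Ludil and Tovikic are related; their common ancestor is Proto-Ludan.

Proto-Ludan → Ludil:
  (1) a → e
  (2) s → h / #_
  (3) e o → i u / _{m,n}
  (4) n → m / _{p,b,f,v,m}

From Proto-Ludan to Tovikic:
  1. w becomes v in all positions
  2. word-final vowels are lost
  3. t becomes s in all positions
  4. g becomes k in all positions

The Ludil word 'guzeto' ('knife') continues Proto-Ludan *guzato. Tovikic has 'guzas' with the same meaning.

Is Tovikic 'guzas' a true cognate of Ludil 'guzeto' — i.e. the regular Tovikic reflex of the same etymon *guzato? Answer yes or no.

Derive the expected Tovikic reflex of *guzato:
Tovikic: start from *guzato.
  rule 1: no change — guzato
  rule 2 (apocope): guzato → guzat
  rule 3 (unconditioned shift): guzat → guzas
  rule 4 (unconditioned shift): guzas → kuzas
  ⇒ Tovikic kuzas
The regular Tovikic reflex would be 'kuzas', but the attested form is 'guzas'. The correspondence is irregular, so they are not cognates (the Tovikic form has a different source).

no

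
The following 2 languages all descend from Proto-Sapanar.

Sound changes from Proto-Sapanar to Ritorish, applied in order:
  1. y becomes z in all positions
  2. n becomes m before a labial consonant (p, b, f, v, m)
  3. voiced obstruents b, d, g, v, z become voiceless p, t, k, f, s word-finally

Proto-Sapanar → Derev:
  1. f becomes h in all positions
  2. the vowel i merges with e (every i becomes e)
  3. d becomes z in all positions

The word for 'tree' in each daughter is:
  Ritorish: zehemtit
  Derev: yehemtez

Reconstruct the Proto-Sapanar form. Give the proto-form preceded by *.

*yehemtid

Position 7: Ritorish has i, Derev has e. Ritorish preserves i here (none of its changes turn any other segment into i), so the proto-segment is *i.
Position 8: Ritorish has t, Derev has z. Taking the neighbouring segments as reconstructed: Ritorish t could go back to *t or *d; Derev z could go back to *d or *z — the one source consistent with every daughter is *d.
Position 1: Ritorish has z, Derev has y. Derev preserves y here (none of its changes turn any other segment into y), so the proto-segment is *y.
The remaining positions agree across the daughters. Check the candidate against every language:
Ritorish: *yehemtid > zehemtid > zehemtit  (by unconditioned shift, final devoicing)
Derev: *yehemtid
  yehemtid (rule 1 does not apply)
  yehemtid → yehemted   [vowel merger]
  yehemted → yehemtez   [unconditioned shift]
  giving Derev yehemtez.
Only *yehemtid yields all of Ritorish zehemtit, Derev yehemtez.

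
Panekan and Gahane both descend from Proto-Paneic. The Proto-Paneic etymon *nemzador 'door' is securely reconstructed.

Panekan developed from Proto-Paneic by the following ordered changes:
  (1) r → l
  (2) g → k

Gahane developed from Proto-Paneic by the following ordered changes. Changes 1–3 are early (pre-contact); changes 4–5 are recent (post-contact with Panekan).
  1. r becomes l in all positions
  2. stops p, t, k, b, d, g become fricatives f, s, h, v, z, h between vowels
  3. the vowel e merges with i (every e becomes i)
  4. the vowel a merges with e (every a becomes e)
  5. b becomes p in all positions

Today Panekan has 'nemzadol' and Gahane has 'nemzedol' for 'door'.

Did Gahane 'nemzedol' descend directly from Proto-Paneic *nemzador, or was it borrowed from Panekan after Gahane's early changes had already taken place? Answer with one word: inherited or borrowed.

If inherited, *nemzador would pass through all of Gahane's changes:
Gahane: *nemzador
  nemzador → nemzadol   [unconditioned shift]
  nemzadol → nemzazol   [intervocalic lenition]
  nemzazol → nimzazol   [vowel merger]
  nimzazol → nimzezol   [vowel merger]
  nimzezol (rule 5 does not apply)
  giving Gahane nimzezol.
If borrowed from Panekan 'nemzadol' after the early changes, it would undergo only the recent ones:
  rule 4 (vowel merger): nemzadol → nemzedol
  rule 5 (unconditioned shift): no change (nemzedol)
  ⇒ as a loan: nemzedol
Gahane 'nemzedol' matches the loan outcome 'nemzedol', not the inherited 'nimzezol' — it skipped the early Gahane changes, so it was borrowed from Panekan.

borrowed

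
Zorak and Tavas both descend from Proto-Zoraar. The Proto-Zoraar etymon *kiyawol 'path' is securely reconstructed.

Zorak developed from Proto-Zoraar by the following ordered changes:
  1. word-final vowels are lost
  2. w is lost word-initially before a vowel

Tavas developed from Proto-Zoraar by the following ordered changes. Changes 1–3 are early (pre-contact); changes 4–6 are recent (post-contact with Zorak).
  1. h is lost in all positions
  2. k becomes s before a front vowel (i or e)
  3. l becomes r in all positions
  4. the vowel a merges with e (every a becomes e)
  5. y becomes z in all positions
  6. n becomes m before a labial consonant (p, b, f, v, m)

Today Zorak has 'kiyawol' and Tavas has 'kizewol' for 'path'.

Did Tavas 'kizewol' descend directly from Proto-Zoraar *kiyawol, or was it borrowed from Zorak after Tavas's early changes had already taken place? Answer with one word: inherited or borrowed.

If inherited, *kiyawol would pass through all of Tavas's changes:
Tavas: start from *kiyawol.
  rule 1: no change — kiyawol
  rule 2 (palatalisation): kiyawol → siyawol
  rule 3 (unconditioned shift): siyawol → siyawor
  rule 4 (vowel merger): siyawor → siyewor
  rule 5 (unconditioned shift): siyewor → sizewor
  rule 6: no change — sizewor
  ⇒ Tavas sizewor
If borrowed from Zorak 'kiyawol' after the early changes, it would undergo only the recent ones:
  rule 4 (vowel merger): kiyawol → kiyewol
  rule 5 (unconditioned shift): kiyewol → kizewol
  rule 6 (nasal place assimilation): no change (kizewol)
  ⇒ as a loan: kizewol
Tavas 'kizewol' matches the loan outcome 'kizewol', not the inherited 'sizewor' — it skipped the early Tavas changes, so it was borrowed from Zorak.

borrowed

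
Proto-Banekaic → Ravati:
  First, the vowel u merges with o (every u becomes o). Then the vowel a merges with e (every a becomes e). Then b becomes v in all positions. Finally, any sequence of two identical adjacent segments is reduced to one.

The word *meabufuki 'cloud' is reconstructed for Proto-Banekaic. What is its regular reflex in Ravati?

mevofoki

Ravati: start from *meabufuki.
  rule 1 (vowel merger): meabufuki → meabofoki
  rule 2 (vowel merger): meabofoki → meebofoki
  rule 3 (unconditioned shift): meebofoki → meevofoki
  rule 4 (degemination): meevofoki → mevofoki
  ⇒ Ravati mevofoki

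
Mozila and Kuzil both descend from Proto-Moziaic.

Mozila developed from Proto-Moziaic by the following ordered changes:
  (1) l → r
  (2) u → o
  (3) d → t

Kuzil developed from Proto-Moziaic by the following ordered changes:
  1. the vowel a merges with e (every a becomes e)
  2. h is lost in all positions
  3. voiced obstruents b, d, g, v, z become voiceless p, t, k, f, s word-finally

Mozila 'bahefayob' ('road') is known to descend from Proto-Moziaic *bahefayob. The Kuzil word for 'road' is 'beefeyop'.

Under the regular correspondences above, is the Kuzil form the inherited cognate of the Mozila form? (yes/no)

Derive the expected Kuzil reflex of *bahefayob:
Kuzil: *bahefayob > behefeyob > beefeyob > beefeyop  (by vowel merger, h-loss, final devoicing)
Kuzil 'beefeyop' matches the regular reflex exactly, so the pair is cognate.

yes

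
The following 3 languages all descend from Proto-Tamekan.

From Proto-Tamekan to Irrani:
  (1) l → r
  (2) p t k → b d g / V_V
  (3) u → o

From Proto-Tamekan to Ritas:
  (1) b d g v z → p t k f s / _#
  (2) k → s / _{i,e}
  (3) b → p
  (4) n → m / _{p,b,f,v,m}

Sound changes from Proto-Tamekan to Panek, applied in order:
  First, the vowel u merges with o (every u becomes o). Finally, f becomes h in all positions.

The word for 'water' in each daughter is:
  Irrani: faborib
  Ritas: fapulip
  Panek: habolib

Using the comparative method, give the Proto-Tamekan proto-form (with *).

Position 7: Irrani has b, Ritas has p, Panek has b. Panek preserves b here (none of its changes turn any other segment into b), so the proto-segment is *b.
Position 4: Irrani has o, Ritas has u, Panek has o. Ritas preserves u here (none of its changes turn any other segment into u), so the proto-segment is *u.
This points to *fabulib. Verify forward in each daughter:
Irrani: *fabulib > faburib > faborib  (by unconditioned shift, vowel merger)
Ritas: start from *fabulib.
  rule 1 (final devoicing): fabulib → fabulip
  rule 2: no change — fabulip
  rule 3 (unconditioned shift): fabulip → fapulip
  rule 4: no change — fapulip
  ⇒ Ritas fapulip
Panek: *fabulib
  fabulib → fabolib   [vowel merger]
  fabolib → habolib   [unconditioned shift]
  giving Panek habolib.
*fabulib is the unique common source.

*fabulib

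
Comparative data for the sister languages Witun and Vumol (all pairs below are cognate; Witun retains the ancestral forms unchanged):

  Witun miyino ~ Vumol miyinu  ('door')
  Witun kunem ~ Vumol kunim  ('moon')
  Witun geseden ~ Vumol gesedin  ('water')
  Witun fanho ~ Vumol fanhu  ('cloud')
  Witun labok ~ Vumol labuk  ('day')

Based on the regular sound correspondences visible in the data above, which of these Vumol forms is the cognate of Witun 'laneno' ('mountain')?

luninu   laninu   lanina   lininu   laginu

geseden ~ gesedin — Witun e corresponds to Vumol i after a consonant, before a nasal.
miyino ~ miyinu, fanho ~ fanhu — Witun o corresponds to Vumol u word-finally.
Applying these to Witun 'laneno':
  laneno → lanino   (e→i after a consonant, before a nasal)
  lanino → laninu   (o→u word-finally)
So the Vumol cognate is 'laninu'.

laninu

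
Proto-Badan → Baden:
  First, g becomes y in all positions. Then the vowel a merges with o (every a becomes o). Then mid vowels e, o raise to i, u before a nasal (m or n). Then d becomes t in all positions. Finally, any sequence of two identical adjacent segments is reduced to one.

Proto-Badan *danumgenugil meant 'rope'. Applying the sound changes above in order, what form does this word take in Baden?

Baden: start from *danumgenugil.
  rule 1 (unconditioned shift): danumgenugil → danumyenuyil
  rule 2 (vowel merger): danumyenuyil → donumyenuyil
  rule 3 (pre-nasal raising): donumyenuyil → dunumyinuyil
  rule 4 (unconditioned shift): dunumyinuyil → tunumyinuyil
  rule 5: no change — tunumyinuyil
  ⇒ Baden tunumyinuyil

tunumyinuyil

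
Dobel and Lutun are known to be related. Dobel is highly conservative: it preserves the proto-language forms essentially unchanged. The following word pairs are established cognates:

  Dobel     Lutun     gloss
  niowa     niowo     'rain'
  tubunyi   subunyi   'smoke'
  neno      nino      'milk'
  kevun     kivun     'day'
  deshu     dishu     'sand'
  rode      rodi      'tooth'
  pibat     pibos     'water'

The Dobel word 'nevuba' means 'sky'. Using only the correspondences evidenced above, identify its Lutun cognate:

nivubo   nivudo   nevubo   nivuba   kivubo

nivubo

kevun ~ kivun — Dobel e corresponds to Lutun i after a consonant, before a labial obstruent.
niowa ~ niowo — Dobel a corresponds to Lutun o word-finally.
Applying these to Dobel 'nevuba':
  nevuba → nivuba   (e→i after a consonant, before a labial obstruent)
  nivuba → nivubo   (a→o word-finally)
So the Lutun cognate is 'nivubo'.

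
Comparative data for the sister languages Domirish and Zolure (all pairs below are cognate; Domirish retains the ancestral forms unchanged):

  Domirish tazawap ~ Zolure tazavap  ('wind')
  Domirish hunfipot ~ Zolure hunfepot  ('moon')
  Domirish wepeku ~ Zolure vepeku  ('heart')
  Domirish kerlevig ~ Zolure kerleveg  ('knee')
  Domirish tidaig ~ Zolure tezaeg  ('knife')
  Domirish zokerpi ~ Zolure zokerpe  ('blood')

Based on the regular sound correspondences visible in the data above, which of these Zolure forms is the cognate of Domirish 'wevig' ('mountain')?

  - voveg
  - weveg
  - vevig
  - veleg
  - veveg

veveg

wepeku ~ vepeku — Domirish w corresponds to Zolure v word-initially before a front vowel.
kerlevig ~ kerleveg, tidaig ~ tezaeg — Domirish i corresponds to Zolure e after a consonant, before a consonant other than r, m, n, p, b, f, v.
Applying these to Domirish 'wevig':
  wevig → vevig   (w→v word-initially before a front vowel)
  vevig → veveg   (i→e after a consonant, before a consonant other than r, m, n, p, b, f, v)
So the Zolure cognate is 'veveg'.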